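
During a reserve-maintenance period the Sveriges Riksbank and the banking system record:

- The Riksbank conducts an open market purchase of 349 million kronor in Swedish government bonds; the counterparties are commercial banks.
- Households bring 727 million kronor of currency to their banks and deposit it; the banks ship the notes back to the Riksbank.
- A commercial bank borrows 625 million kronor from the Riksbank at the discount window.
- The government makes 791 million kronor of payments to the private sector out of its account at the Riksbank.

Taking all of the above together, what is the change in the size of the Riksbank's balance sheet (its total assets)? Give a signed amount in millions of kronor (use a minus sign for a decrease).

OMO purchase (from banks) 349 million kronor: a Riksbank asset is acquired → +349M.
Currency deposit 727 million kronor: only the composition of liabilities changes → 0.
Discount-window loan 625 million kronor: a Riksbank asset is acquired → +625M.
Government spending 791 million kronor: only the composition of liabilities changes → 0.
Net: 349 + 0 + 625 + 0 = +974 million.

+974 million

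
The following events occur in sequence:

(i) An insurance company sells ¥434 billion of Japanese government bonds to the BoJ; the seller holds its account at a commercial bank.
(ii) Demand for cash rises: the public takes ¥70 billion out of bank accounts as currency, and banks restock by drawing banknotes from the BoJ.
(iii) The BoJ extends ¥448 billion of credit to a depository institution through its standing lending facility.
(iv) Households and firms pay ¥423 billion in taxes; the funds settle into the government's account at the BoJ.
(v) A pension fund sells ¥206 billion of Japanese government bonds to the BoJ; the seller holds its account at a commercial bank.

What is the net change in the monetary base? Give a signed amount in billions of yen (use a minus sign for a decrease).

+¥665 billion

Asset purchase (from non-banks) ¥434 billion: BoJ balance sheet expands → +¥434B.
Currency withdrawal ¥70 billion: just a shift between currency and reserves — both are base money → 0.
Discount-window loan ¥448 billion: BoJ balance sheet expands → +¥448B.
Government account inflow ¥423 billion: reserves shift to a non-base liability → −¥423B.
Asset purchase (from non-banks) ¥206 billion: BoJ balance sheet expands → +¥206B.
Net: 434 + 0 + 448 − 423 + 206 = +¥665 billion.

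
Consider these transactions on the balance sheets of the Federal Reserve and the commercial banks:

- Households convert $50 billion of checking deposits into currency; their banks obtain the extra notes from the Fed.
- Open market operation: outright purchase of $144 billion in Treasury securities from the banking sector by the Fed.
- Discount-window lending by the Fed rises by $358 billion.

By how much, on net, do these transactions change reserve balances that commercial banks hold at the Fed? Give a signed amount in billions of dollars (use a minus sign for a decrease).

Fed balance sheet:
  Assets:      Securities +$144B, Loans to banks +$358B
  Liabilities: Bank reserves +$452B, Currency in circulation +$50B
So the change in reserve balances that commercial banks hold at the Fed is +$452 billion.

+$452 billion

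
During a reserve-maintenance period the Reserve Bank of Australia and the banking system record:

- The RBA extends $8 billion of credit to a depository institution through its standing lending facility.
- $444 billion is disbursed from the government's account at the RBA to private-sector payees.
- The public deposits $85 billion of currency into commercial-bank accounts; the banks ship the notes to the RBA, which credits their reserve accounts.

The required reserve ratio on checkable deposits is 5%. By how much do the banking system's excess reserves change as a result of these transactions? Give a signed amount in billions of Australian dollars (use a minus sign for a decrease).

Discount-window loan $8 billion: reserves +$8B, deposits 0.
Government spending $444 billion: reserves +$444B, deposits +$444B.
Currency deposit $85 billion: reserves +$85B, deposits +$85B.
Totals: Δreserves = +$537B, Δdeposits = +$529B.
Δrequired reserves = 5% × +$529B = +$26.45B.
Δexcess reserves = Δreserves − Δrequired = +$537B − (+$26.45B) = +$510.55 billion.

+$510.55 billion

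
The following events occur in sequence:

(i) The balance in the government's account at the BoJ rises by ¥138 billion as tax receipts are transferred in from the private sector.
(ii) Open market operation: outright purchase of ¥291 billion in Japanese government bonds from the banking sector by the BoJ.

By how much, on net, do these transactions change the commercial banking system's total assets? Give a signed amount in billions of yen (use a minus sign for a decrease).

Government account inflow ¥138 billion: bank balance sheets shrink → −¥138B.
OMO purchase (from banks) ¥291 billion: just an asset swap on bank balance sheets → 0.
Net: −138 + 0 = -¥138 billion.

-¥138 billion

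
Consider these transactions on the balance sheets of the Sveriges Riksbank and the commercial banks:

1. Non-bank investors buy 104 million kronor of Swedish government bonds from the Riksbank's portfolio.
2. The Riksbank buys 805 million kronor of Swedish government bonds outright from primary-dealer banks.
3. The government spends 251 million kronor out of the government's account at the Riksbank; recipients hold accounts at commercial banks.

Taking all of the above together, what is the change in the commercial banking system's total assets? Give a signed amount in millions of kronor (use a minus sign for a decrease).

Asset sale (to non-banks) 104 million kronor: bank balance sheets shrink → −104M.
OMO purchase (from banks) 805 million kronor: just an asset swap on bank balance sheets → 0.
Government spending 251 million kronor: bank balance sheets expand → +251M.
Net: −104 + 0 + 251 = +147 million.

+147 million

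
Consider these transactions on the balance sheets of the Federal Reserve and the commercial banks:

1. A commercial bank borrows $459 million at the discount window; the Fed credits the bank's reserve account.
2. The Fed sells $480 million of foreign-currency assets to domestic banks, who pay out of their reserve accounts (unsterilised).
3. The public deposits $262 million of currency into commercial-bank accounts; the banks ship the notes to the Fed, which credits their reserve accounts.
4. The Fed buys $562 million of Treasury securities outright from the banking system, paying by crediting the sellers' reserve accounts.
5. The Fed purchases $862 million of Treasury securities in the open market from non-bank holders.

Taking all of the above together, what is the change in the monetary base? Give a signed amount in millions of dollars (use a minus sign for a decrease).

Discount-window loan $459 million: Fed balance sheet expands → +$459M.
FX sale $480 million: Fed balance sheet contracts → −$480M.
Currency deposit $262 million: just a shift between currency and reserves — both are base money → 0.
OMO purchase (from banks) $562 million: Fed balance sheet expands → +$562M.
Asset purchase (from non-banks) $862 million: Fed balance sheet expands → +$862M.
Net: 459 − 480 + 0 + 562 + 862 = +$1403 million.

+$1403 million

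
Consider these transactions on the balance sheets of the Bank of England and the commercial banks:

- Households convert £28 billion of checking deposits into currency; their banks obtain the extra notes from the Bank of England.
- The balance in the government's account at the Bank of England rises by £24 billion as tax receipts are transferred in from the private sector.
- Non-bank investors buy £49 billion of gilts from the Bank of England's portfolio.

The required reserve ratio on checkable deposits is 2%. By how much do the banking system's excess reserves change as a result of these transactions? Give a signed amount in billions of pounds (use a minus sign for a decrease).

-£98.98 billion

Currency withdrawal £28 billion: reserves −£28B, deposits −£28B.
Government account inflow £24 billion: reserves −£24B, deposits −£24B.
Asset sale (to non-banks) £49 billion: reserves −£49B, deposits −£49B.
Totals: Δreserves = −£101B, Δdeposits = −£101B.
Δrequired reserves = 2% × −£101B = −£2.02B.
Δexcess reserves = Δreserves − Δrequired = −£101B − (−£2.02B) = -£98.98 billion.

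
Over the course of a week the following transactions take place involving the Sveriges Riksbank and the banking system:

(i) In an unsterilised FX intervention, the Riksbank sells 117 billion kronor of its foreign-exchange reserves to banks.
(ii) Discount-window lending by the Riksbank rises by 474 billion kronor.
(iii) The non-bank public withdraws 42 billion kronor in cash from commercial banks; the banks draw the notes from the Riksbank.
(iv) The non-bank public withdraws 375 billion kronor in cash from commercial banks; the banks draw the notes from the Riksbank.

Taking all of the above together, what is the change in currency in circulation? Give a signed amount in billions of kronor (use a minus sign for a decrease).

Riksbank balance sheet:
  Assets:      Loans to banks +474B, Foreign assets −117B
  Liabilities: Bank reserves −60B, Currency in circulation +417B
So the change in currency in circulation is +417 billion.

+417 billion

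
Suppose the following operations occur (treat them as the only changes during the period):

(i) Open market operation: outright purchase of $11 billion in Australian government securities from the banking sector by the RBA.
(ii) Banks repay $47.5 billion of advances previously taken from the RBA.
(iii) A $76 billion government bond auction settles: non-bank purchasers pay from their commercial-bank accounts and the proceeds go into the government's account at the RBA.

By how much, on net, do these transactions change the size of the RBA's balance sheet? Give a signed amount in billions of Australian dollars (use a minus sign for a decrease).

RBA balance sheet:
  Assets:      Securities +$11B, Loans to banks −$47.5B
  Liabilities: Bank reserves −$112.5B, Government deposits +$76B
Change in total RBA assets = -$36.5 billion.

-$36.5 billion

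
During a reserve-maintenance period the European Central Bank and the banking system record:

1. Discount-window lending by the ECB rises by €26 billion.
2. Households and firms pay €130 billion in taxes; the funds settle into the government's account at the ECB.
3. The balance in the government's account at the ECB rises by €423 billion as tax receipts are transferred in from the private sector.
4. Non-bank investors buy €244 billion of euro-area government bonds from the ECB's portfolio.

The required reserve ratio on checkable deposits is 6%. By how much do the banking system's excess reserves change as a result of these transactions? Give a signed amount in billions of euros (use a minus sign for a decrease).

Discount-window loan €26 billion: reserves +€26B, deposits 0.
Government account inflow €130 billion: reserves −€130B, deposits −€130B.
Government account inflow €423 billion: reserves −€423B, deposits −€423B.
Asset sale (to non-banks) €244 billion: reserves −€244B, deposits −€244B.
Totals: Δreserves = −€771B, Δdeposits = −€797B.
Δrequired reserves = 6% × −€797B = −€47.82B.
Δexcess reserves = Δreserves − Δrequired = −€771B − (−€47.82B) = -€723.18 billion.

-€723.18 billion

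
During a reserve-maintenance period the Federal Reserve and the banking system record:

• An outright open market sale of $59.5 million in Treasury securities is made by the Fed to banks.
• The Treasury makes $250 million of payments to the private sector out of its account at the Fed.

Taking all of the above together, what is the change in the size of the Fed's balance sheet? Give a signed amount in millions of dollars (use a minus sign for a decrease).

Fed balance sheet:
  Assets:      Securities −$59.5M
  Liabilities: Bank reserves +$190.5M, Government deposits −$250M
Commercial banking system:
  Assets:      Reserves at CB +$190.5M, Securities +$59.5M
  Liabilities: Checkable deposits +$250M
Change in total Fed assets = -$59.5 million.

-$59.5 million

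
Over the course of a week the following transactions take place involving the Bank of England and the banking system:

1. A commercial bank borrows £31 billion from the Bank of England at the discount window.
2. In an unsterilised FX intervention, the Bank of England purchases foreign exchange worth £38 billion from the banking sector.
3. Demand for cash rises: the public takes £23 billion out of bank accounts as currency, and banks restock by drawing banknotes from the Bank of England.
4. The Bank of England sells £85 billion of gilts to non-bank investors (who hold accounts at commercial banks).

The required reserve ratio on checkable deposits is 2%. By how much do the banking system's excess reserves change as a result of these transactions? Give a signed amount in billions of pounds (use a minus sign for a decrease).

-£36.84 billion

Discount-window loan £31 billion: reserves +£31B, deposits 0.
FX purchase £38 billion: reserves +£38B, deposits 0.
Currency withdrawal £23 billion: reserves −£23B, deposits −£23B.
Asset sale (to non-banks) £85 billion: reserves −£85B, deposits −£85B.
Totals: Δreserves = −£39B, Δdeposits = −£108B.
Δrequired reserves = 2% × −£108B = −£2.16B.
Δexcess reserves = Δreserves − Δrequired = −£39B − (−£2.16B) = -£36.84 billion.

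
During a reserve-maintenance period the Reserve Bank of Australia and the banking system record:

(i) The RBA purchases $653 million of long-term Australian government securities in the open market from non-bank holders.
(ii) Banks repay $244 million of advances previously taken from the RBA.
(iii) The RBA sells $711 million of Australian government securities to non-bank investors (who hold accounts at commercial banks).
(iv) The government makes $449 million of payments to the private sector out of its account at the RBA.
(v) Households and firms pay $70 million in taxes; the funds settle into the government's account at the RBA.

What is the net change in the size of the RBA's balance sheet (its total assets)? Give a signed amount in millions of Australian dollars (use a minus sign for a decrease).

-$302 million

Asset purchase (from non-banks) $653 million: an RBA asset is acquired → +$653M.
Discount-window repayment $244 million: an RBA asset is shed → −$244M.
Asset sale (to non-banks) $711 million: an RBA asset is shed → −$711M.
Government spending $449 million: only the composition of liabilities changes → 0.
Government account inflow $70 million: only the composition of liabilities changes → 0.
Net: 653 − 244 − 711 + 0 + 0 = -$302 million.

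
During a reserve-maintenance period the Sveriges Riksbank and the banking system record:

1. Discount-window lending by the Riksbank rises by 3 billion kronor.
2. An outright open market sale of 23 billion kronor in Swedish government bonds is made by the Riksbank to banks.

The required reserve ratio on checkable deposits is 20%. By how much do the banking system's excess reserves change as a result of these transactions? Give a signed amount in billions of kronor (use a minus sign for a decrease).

Discount-window loan 3 billion kronor: reserves +3B, deposits 0.
OMO sale (to banks) 23 billion kronor: reserves −23B, deposits 0.
Totals: Δreserves = −20B, Δdeposits = 0.
Δrequired reserves = 20% × 0 = 0.
Δexcess reserves = Δreserves − Δrequired = −20B − (0) = -20 billion.

-20 billion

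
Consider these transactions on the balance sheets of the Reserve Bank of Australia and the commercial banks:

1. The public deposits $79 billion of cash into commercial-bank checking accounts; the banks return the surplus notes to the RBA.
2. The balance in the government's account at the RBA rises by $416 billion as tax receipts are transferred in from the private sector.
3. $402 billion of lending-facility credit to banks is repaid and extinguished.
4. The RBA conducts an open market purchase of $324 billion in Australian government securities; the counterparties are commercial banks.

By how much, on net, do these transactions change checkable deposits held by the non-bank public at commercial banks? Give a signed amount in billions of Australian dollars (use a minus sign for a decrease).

-$337 billion

RBA balance sheet:
  Assets:      Securities +$324B, Loans to banks −$402B
  Liabilities: Bank reserves −$415B, Currency in circulation −$79B, Government deposits +$416B
Commercial banking system:
  Assets:      Reserves at CB −$415B, Securities −$324B
  Liabilities: Checkable deposits −$337B, Borrowings from CB −$402B
So the change in checkable deposits held by the non-bank public at commercial banks is -$337 billion.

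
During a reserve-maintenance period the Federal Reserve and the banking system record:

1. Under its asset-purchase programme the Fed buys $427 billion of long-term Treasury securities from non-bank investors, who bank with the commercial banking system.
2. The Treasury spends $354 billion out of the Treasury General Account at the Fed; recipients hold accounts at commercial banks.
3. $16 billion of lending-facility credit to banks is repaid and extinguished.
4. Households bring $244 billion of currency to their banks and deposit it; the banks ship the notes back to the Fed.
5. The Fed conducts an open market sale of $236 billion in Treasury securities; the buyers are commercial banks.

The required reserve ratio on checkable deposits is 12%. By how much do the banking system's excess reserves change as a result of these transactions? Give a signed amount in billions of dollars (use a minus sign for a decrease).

+$650 billion

Asset purchase (from non-banks) $427 billion: reserves +$427B, deposits +$427B.
Government spending $354 billion: reserves +$354B, deposits +$354B.
Discount-window repayment $16 billion: reserves −$16B, deposits 0.
Currency deposit $244 billion: reserves +$244B, deposits +$244B.
OMO sale (to banks) $236 billion: reserves −$236B, deposits 0.
Totals: Δreserves = +$773B, Δdeposits = +$1025B.
Δrequired reserves = 12% × +$1025B = +$123B.
Δexcess reserves = Δreserves − Δrequired = +$773B − (+$123B) = +$650 billion.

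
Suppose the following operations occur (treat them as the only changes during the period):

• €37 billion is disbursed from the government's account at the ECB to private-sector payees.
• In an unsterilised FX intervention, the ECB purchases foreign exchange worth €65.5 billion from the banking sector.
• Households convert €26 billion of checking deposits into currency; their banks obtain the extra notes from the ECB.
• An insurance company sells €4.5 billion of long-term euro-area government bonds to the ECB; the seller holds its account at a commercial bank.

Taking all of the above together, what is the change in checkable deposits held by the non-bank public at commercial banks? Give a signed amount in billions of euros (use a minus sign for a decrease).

Government spending €37 billion: non-bank counterparties' bank balances rise → +€37B.
FX purchase €65.5 billion: the counterparty is a bank, so public deposits are unchanged → 0.
Currency withdrawal €26 billion: non-bank counterparties' bank balances fall → −€26B.
Asset purchase (from non-banks) €4.5 billion: non-bank counterparties' bank balances rise → +€4.5B.
Net: 37 + 0 − 26 + 4.5 = +€15.5 billion.

+€15.5 billion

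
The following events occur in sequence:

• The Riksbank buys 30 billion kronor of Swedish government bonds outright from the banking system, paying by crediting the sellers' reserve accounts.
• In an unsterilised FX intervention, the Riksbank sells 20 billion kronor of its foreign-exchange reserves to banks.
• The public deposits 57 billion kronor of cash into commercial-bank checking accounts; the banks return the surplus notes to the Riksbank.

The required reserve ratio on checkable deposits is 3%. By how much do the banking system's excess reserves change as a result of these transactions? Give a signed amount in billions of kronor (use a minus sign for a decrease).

OMO purchase (from banks) 30 billion kronor: reserves +30B, deposits 0.
FX sale 20 billion kronor: reserves −20B, deposits 0.
Currency deposit 57 billion kronor: reserves +57B, deposits +57B.
Totals: Δreserves = +67B, Δdeposits = +57B.
Δrequired reserves = 3% × +57B = +1.71B.
Δexcess reserves = Δreserves − Δrequired = +67B − (+1.71B) = +65.29 billion.

+65.29 billion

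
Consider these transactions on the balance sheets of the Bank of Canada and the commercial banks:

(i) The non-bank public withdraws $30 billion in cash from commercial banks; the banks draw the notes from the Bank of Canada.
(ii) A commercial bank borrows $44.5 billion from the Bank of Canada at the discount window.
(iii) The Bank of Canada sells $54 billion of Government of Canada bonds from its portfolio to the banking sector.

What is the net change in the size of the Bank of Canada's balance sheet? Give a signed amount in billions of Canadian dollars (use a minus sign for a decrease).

-$9.5 billion

Currency withdrawal $30 billion: only the composition of liabilities changes → 0.
Discount-window loan $44.5 billion: a Bank of Canada asset is acquired → +$44.5B.
OMO sale (to banks) $54 billion: a Bank of Canada asset is shed → −$54B.
Net: 0 + 44.5 − 54 = -$9.5 billion.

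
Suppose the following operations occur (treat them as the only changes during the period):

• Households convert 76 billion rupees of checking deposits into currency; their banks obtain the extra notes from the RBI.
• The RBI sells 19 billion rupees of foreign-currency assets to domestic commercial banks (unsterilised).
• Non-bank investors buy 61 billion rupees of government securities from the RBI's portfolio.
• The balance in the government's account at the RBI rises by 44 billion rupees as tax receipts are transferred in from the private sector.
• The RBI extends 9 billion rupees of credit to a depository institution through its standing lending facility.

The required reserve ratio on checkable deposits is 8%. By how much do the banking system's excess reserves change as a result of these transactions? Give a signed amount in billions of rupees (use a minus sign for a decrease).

-176.52 billion

Currency withdrawal 76 billion rupees: reserves −76B, deposits −76B.
FX sale 19 billion rupees: reserves −19B, deposits 0.
Asset sale (to non-banks) 61 billion rupees: reserves −61B, deposits −61B.
Government account inflow 44 billion rupees: reserves −44B, deposits −44B.
Discount-window loan 9 billion rupees: reserves +9B, deposits 0.
Totals: Δreserves = −191B, Δdeposits = −181B.
Δrequired reserves = 8% × −181B = −14.48B.
Δexcess reserves = Δreserves − Δrequired = −191B − (−14.48B) = -176.52 billion.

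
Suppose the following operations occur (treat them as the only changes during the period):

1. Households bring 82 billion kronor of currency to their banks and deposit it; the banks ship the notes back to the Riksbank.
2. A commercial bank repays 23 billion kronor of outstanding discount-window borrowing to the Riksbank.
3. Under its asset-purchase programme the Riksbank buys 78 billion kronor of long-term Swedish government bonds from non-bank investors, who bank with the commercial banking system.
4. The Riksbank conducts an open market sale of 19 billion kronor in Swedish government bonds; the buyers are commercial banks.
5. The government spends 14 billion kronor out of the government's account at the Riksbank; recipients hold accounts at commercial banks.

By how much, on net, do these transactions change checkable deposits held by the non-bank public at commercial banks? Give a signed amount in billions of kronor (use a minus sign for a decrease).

Currency deposit 82 billion kronor: non-bank counterparties' bank balances rise → +82B.
Discount-window repayment 23 billion kronor: the counterparty is a bank, so public deposits are unchanged → 0.
Asset purchase (from non-banks) 78 billion kronor: non-bank counterparties' bank balances rise → +78B.
OMO sale (to banks) 19 billion kronor: the counterparty is a bank, so public deposits are unchanged → 0.
Government spending 14 billion kronor: non-bank counterparties' bank balances rise → +14B.
Net: 82 + 0 + 78 + 0 + 14 = +174 billion.

+174 billion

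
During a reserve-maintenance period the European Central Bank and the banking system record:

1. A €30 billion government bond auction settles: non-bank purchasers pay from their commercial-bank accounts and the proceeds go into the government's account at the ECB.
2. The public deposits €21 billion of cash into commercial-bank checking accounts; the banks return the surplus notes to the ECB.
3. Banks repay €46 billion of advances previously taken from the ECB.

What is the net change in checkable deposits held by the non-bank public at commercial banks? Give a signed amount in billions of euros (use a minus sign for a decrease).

ECB balance sheet:
  Assets:      Loans to banks −€46B
  Liabilities: Bank reserves −€55B, Currency in circulation −€21B, Government deposits +€30B
Commercial banking system:
  Assets:      Reserves at CB −€55B
  Liabilities: Checkable deposits −€9B, Borrowings from CB −€46B
So the change in checkable deposits held by the non-bank public at commercial banks is -€9 billion.

-€9 billion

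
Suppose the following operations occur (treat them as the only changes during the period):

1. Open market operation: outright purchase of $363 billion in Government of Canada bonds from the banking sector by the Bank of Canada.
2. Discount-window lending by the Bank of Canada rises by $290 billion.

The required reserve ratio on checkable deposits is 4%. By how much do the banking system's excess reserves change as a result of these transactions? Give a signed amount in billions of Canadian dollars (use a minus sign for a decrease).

+$653 billion

OMO purchase (from banks) $363 billion: reserves +$363B, deposits 0.
Discount-window loan $290 billion: reserves +$290B, deposits 0.
Totals: Δreserves = +$653B, Δdeposits = 0.
Δrequired reserves = 4% × 0 = 0.
Δexcess reserves = Δreserves − Δrequired = +$653B − (0) = +$653 billion.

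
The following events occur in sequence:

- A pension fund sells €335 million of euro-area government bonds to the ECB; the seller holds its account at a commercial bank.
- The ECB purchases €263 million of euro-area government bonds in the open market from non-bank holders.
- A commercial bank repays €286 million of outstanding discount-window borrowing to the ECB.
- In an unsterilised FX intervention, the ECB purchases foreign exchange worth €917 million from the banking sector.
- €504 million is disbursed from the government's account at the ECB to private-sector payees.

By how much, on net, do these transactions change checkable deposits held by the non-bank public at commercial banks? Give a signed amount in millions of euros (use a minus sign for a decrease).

+€1102 million

Asset purchase (from non-banks) €335 million: non-bank counterparties' bank balances rise → +€335M.
Asset purchase (from non-banks) €263 million: non-bank counterparties' bank balances rise → +€263M.
Discount-window repayment €286 million: the counterparty is a bank, so public deposits are unchanged → 0.
FX purchase €917 million: the counterparty is a bank, so public deposits are unchanged → 0.
Government spending €504 million: non-bank counterparties' bank balances rise → +€504M.
Net: 335 + 263 + 0 + 0 + 504 = +€1102 million.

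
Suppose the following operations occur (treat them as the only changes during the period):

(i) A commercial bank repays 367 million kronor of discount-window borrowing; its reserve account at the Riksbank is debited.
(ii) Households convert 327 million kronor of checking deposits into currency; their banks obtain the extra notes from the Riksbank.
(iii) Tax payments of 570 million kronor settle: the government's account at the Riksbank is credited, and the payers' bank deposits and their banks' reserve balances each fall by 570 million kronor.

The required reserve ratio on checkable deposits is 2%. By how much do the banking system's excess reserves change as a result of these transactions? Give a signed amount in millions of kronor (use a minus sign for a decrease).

Discount-window repayment 367 million kronor: reserves −367M, deposits 0.
Currency withdrawal 327 million kronor: reserves −327M, deposits −327M.
Government account inflow 570 million kronor: reserves −570M, deposits −570M.
Totals: Δreserves = −1264M, Δdeposits = −897M.
Δrequired reserves = 2% × −897M = −17.94M.
Δexcess reserves = Δreserves − Δrequired = −1264M − (−17.94M) = -1246.06 million.

-1246.06 million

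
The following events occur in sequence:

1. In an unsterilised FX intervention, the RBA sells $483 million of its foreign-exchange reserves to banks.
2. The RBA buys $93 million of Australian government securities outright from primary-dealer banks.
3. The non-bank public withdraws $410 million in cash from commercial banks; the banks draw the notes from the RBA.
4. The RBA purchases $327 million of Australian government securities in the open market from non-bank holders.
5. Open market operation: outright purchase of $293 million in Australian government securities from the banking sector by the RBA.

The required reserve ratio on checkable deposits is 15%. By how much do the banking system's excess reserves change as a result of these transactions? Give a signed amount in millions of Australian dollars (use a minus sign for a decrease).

-$167.55 million

FX sale $483 million: reserves −$483M, deposits 0.
OMO purchase (from banks) $93 million: reserves +$93M, deposits 0.
Currency withdrawal $410 million: reserves −$410M, deposits −$410M.
Asset purchase (from non-banks) $327 million: reserves +$327M, deposits +$327M.
OMO purchase (from banks) $293 million: reserves +$293M, deposits 0.
Totals: Δreserves = −$180M, Δdeposits = −$83M.
Δrequired reserves = 15% × −$83M = −$12.45M.
Δexcess reserves = Δreserves − Δrequired = −$180M − (−$12.45M) = -$167.55 million.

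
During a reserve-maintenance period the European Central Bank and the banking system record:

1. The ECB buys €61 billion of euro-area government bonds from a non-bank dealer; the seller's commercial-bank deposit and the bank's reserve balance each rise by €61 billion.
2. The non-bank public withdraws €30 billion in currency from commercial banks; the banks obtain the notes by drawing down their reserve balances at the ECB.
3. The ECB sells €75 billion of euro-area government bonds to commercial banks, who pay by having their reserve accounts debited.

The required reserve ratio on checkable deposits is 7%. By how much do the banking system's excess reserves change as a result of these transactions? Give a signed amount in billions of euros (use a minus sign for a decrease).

-€46.17 billion

Asset purchase (from non-banks) €61 billion: reserves +€61B, deposits +€61B.
Currency withdrawal €30 billion: reserves −€30B, deposits −€30B.
OMO sale (to banks) €75 billion: reserves −€75B, deposits 0.
Totals: Δreserves = −€44B, Δdeposits = +€31B.
Δrequired reserves = 7% × +€31B = +€2.17B.
Δexcess reserves = Δreserves − Δrequired = −€44B − (+€2.17B) = -€46.17 billion.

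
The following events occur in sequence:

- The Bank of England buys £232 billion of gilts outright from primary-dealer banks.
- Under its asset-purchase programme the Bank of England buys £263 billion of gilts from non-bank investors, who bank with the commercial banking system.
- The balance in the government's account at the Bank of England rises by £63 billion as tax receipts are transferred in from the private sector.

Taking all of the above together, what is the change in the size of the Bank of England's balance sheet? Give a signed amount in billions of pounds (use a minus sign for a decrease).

Bank of England balance sheet:
  Assets:      Securities +£495B
  Liabilities: Bank reserves +£432B, Government deposits +£63B
Change in total Bank of England assets = +£495 billion.

+£495 billion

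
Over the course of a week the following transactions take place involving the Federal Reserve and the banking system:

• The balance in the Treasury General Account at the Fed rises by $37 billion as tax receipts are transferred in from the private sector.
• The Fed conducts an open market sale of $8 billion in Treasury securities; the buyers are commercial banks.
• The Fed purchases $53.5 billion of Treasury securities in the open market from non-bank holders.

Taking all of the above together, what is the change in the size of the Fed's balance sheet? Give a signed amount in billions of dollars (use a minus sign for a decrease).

Government account inflow $37 billion: only the composition of liabilities changes → 0.
OMO sale (to banks) $8 billion: a Fed asset is shed → −$8B.
Asset purchase (from non-banks) $53.5 billion: a Fed asset is acquired → +$53.5B.
Net: 0 − 8 + 53.5 = +$45.5 billion.

+$45.5 billion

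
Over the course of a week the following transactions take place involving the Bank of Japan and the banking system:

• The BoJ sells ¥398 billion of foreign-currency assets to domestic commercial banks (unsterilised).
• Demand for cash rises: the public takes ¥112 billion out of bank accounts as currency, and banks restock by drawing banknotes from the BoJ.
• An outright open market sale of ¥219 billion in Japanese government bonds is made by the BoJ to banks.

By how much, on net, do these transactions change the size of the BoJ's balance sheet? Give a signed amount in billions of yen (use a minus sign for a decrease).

BoJ balance sheet:
  Assets:      Securities −¥219B, Foreign assets −¥398B
  Liabilities: Bank reserves −¥729B, Currency in circulation +¥112B
Commercial banking system:
  Assets:      Reserves at CB −¥729B, Securities +¥219B, Foreign assets +¥398B
  Liabilities: Checkable deposits −¥112B
Change in total BoJ assets = -¥617 billion.

-¥617 billion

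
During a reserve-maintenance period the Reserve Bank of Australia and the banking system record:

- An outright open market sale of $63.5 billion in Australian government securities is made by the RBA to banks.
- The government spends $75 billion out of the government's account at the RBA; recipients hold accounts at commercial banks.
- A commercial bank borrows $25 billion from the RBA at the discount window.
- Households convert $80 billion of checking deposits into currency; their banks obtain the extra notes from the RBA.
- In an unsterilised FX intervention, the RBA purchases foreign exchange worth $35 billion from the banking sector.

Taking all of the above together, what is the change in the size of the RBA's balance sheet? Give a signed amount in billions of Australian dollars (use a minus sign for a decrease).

-$3.5 billion

OMO sale (to banks) $63.5 billion: an RBA asset is shed → −$63.5B.
Government spending $75 billion: only the composition of liabilities changes → 0.
Discount-window loan $25 billion: an RBA asset is acquired → +$25B.
Currency withdrawal $80 billion: only the composition of liabilities changes → 0.
FX purchase $35 billion: an RBA asset is acquired → +$35B.
Net: −63.5 + 0 + 25 + 0 + 35 = -$3.5 billion.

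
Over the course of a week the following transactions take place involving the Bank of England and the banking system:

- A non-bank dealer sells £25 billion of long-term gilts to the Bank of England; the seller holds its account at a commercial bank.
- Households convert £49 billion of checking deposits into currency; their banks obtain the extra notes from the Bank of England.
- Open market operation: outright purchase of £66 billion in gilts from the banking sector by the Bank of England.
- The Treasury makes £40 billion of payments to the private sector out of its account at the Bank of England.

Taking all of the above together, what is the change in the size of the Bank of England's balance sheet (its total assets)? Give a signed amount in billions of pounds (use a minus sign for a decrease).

+£91 billion

Bank of England balance sheet:
  Assets:      Securities +£91B
  Liabilities: Bank reserves +£82B, Currency in circulation +£49B, Government deposits −£40B
Change in total Bank of England assets = +£91 billion.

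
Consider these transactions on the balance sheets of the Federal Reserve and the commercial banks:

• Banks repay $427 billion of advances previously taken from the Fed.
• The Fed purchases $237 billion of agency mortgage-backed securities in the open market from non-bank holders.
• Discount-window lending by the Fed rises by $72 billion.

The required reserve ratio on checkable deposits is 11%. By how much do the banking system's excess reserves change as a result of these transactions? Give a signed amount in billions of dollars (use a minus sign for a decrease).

-$144.07 billion

Discount-window repayment $427 billion: reserves −$427B, deposits 0.
Asset purchase (from non-banks) $237 billion: reserves +$237B, deposits +$237B.
Discount-window loan $72 billion: reserves +$72B, deposits 0.
Totals: Δreserves = −$118B, Δdeposits = +$237B.
Δrequired reserves = 11% × +$237B = +$26.07B.
Δexcess reserves = Δreserves − Δrequired = −$118B − (+$26.07B) = -$144.07 billion.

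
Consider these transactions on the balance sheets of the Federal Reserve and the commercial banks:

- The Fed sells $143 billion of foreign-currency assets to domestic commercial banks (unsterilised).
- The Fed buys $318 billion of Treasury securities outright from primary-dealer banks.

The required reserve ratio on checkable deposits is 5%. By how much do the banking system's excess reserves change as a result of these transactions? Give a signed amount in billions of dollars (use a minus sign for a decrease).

FX sale $143 billion: reserves −$143B, deposits 0.
OMO purchase (from banks) $318 billion: reserves +$318B, deposits 0.
Totals: Δreserves = +$175B, Δdeposits = 0.
Δrequired reserves = 5% × 0 = 0.
Δexcess reserves = Δreserves − Δrequired = +$175B − (0) = +$175 billion.

+$175 billion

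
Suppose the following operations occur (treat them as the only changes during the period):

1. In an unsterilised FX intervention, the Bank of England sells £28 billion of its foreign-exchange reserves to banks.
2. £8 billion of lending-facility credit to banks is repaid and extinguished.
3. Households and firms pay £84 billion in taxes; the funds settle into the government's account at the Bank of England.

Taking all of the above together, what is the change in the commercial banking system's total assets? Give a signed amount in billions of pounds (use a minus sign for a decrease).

FX sale £28 billion: just an asset swap on bank balance sheets → 0.
Discount-window repayment £8 billion: bank balance sheets shrink → −£8B.
Government account inflow £84 billion: bank balance sheets shrink → −£84B.
Net: 0 − 8 − 84 = -£92 billion.

-£92 billion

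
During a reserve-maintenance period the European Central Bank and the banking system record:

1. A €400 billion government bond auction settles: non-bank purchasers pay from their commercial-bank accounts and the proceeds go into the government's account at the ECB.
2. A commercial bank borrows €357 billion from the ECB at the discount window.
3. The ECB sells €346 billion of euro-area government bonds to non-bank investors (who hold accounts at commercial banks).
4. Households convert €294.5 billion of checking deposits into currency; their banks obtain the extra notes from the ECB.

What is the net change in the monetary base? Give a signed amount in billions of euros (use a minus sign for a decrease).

ECB balance sheet:
  Assets:      Securities −€346B, Loans to banks +€357B
  Liabilities: Bank reserves −€683.5B, Currency in circulation +€294.5B, Government deposits +€400B
Monetary base = currency + reserves: +€294.5B + (−€683.5B) = -€389 billion.

-€389 billion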